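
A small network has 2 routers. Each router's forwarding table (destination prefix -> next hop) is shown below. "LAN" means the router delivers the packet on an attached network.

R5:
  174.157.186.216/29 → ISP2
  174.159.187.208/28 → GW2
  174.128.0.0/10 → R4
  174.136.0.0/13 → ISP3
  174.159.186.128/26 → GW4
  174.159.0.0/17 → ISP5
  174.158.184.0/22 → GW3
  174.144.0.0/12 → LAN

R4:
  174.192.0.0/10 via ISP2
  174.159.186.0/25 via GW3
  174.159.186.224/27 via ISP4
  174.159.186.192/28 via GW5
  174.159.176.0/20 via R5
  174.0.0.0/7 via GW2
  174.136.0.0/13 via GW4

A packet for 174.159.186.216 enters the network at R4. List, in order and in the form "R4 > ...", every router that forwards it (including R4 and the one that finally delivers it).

At R4: longest match for 174.159.186.216 is 174.159.176.0/20 -> R5
At R5: longest match for 174.159.186.216 is 174.144.0.0/12 -> LAN

R4 > R5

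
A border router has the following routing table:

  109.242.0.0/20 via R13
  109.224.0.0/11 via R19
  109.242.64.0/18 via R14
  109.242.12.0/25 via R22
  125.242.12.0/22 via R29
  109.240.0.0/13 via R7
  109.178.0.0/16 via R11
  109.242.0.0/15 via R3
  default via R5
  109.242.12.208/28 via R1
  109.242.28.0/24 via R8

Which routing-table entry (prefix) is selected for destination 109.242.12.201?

109.242.0.0/20

Entries matching 109.242.12.201:
  0.0.0.0/0 (default, matches everything)
  109.224.0.0/11 (109.224.0.0 - 109.255.255.255)
  109.240.0.0/13 (109.240.0.0 - 109.247.255.255)
  109.242.0.0/15 (109.242.0.0 - 109.243.255.255)
  109.242.0.0/20 (109.242.0.0 - 109.242.15.255)
Most specific is 109.242.0.0/20.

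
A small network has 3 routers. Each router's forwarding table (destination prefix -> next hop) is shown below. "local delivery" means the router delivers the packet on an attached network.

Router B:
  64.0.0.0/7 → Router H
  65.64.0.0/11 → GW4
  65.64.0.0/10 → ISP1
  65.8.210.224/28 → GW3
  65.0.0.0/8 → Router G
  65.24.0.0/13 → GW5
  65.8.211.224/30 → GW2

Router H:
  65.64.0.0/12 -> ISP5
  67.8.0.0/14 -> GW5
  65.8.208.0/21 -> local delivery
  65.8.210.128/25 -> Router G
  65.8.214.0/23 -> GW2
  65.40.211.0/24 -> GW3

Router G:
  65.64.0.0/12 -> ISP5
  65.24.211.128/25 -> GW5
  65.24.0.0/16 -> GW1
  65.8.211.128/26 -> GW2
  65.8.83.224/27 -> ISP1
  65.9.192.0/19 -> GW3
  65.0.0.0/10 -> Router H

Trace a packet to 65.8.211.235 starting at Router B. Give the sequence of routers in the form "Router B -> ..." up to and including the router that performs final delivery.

At Router B: longest match for 65.8.211.235 is 65.0.0.0/8 -> Router G
At Router G: longest match for 65.8.211.235 is 65.0.0.0/10 -> Router H
At Router H: longest match for 65.8.211.235 is 65.8.208.0/21 -> local delivery

Router B -> Router G -> Router H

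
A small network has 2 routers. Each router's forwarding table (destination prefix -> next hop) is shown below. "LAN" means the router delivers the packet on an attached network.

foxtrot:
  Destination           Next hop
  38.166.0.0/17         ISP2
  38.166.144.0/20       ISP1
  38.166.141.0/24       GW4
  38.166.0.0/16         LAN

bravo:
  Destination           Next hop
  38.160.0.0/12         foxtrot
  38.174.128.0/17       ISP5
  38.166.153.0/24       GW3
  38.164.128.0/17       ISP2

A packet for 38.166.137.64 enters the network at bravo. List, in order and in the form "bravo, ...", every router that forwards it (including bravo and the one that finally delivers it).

At bravo: longest match for 38.166.137.64 is 38.160.0.0/12 -> foxtrot
At foxtrot: longest match for 38.166.137.64 is 38.166.0.0/16 -> LAN

bravo, foxtrot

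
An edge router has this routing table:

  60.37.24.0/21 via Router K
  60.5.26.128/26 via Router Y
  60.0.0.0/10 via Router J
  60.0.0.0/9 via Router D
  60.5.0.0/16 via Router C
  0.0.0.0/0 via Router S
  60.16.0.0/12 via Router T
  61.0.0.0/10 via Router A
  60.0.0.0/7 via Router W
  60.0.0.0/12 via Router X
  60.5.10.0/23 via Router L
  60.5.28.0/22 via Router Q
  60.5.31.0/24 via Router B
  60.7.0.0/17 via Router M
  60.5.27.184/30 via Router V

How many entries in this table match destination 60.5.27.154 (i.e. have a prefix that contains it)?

6

Prefixes containing 60.5.27.154:
  0.0.0.0/0 (default, matches everything)
  60.0.0.0/7 (60.0.0.0 - 61.255.255.255)
  60.0.0.0/9 (60.0.0.0 - 60.127.255.255)
  60.0.0.0/10 (60.0.0.0 - 60.63.255.255)
  60.0.0.0/12 (60.0.0.0 - 60.15.255.255)
  60.5.0.0/16 (60.5.0.0 - 60.5.255.255)
Total matching entries: 6.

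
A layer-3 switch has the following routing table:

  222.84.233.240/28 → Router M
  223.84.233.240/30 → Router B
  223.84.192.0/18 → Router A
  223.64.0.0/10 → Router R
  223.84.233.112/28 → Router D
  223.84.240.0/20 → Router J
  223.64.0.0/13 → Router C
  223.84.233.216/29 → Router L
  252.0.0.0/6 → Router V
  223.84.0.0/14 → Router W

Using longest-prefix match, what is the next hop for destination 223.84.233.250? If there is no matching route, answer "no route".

Routes whose prefix contains 223.84.233.250:
  223.64.0.0/10 (223.64.0.0 - 223.127.255.255) -> Router R
  223.84.0.0/14 (223.84.0.0 - 223.87.255.255) -> Router W
  223.84.192.0/18 (223.84.192.0 - 223.84.255.255) -> Router A
More-specific entries that do NOT match:
  223.84.233.240/30 (223.84.233.240 - 223.84.233.243) does not contain 223.84.233.250
  223.84.233.216/29 (223.84.233.216 - 223.84.233.223) does not contain 223.84.233.250
  222.84.233.240/28 (222.84.233.240 - 222.84.233.255) does not contain 223.84.233.250
  223.84.233.112/28 (223.84.233.112 - 223.84.233.127) does not contain 223.84.233.250
  223.84.240.0/20 (223.84.240.0 - 223.84.255.255) does not contain 223.84.233.250
Longest matching prefix is /18 -> next hop Router A.

Router A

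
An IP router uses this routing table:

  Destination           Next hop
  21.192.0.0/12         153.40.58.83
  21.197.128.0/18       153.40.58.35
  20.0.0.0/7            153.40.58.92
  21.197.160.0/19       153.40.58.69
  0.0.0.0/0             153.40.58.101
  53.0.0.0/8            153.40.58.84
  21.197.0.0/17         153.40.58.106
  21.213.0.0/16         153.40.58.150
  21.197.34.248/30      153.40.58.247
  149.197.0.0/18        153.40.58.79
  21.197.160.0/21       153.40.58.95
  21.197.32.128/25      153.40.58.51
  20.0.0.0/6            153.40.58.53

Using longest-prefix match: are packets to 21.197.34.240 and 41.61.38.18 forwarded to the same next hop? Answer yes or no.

no

21.197.34.240: longest match 21.197.0.0/17 -> 153.40.58.106
41.61.38.18: longest match 0.0.0.0/0 -> 153.40.58.101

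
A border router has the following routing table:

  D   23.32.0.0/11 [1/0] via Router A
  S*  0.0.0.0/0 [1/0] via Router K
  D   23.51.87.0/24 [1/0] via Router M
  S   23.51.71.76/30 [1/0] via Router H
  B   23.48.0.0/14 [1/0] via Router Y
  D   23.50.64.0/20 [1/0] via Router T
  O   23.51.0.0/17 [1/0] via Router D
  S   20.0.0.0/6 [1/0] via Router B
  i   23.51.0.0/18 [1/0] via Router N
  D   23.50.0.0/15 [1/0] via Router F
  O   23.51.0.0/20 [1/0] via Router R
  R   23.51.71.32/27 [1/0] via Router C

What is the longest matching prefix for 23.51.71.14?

Entries matching 23.51.71.14:
  0.0.0.0/0 (default, matches everything)
  20.0.0.0/6 (20.0.0.0 - 23.255.255.255)
  23.32.0.0/11 (23.32.0.0 - 23.63.255.255)
  23.48.0.0/14 (23.48.0.0 - 23.51.255.255)
  23.50.0.0/15 (23.50.0.0 - 23.51.255.255)
  23.51.0.0/17 (23.51.0.0 - 23.51.127.255)
Most specific is 23.51.0.0/17.

23.51.0.0/17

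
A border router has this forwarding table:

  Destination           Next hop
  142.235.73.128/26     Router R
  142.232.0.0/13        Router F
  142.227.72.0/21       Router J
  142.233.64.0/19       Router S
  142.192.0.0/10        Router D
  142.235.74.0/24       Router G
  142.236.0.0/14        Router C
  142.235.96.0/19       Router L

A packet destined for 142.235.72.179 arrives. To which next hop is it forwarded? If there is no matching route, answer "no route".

Routes whose prefix contains 142.235.72.179:
  142.192.0.0/10 (142.192.0.0 - 142.255.255.255) -> Router D
  142.232.0.0/13 (142.232.0.0 - 142.239.255.255) -> Router F
More-specific entries that do NOT match:
  142.235.73.128/26 (142.235.73.128 - 142.235.73.191) does not contain 142.235.72.179
  142.235.74.0/24 (142.235.74.0 - 142.235.74.255) does not contain 142.235.72.179
  142.227.72.0/21 (142.227.72.0 - 142.227.79.255) does not contain 142.235.72.179
  142.233.64.0/19 (142.233.64.0 - 142.233.95.255) does not contain 142.235.72.179
  142.235.96.0/19 (142.235.96.0 - 142.235.127.255) does not contain 142.235.72.179
  142.236.0.0/14 (142.236.0.0 - 142.239.255.255) does not contain 142.235.72.179
Longest matching prefix is /13 -> next hop Router F.

Router F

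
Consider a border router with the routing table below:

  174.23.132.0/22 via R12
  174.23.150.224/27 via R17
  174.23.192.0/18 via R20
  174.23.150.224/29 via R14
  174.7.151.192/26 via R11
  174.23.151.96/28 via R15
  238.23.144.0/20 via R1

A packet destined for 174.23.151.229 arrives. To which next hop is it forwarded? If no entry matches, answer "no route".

No entry's prefix contains 174.23.151.229; there is no default route.

no route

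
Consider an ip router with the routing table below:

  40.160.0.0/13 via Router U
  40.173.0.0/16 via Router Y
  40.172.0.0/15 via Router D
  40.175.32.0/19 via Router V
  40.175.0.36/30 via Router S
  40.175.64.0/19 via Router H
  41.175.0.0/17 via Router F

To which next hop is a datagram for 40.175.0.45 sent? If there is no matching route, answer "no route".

No entry's prefix contains 40.175.0.45; there is no default route.

no route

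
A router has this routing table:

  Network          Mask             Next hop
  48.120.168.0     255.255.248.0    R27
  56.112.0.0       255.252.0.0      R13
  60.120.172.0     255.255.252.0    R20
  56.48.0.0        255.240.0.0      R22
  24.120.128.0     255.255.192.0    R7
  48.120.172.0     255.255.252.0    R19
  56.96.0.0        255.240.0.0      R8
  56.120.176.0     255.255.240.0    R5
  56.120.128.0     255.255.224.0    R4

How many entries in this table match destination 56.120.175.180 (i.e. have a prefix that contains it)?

0

No listed prefix contains 56.120.175.180.
Total matching entries: 0.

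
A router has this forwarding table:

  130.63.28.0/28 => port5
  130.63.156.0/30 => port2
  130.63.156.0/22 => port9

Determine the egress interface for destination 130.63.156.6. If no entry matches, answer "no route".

port9

Routes whose prefix contains 130.63.156.6:
  130.63.156.0/22 (130.63.156.0 - 130.63.159.255) -> port9
More-specific entries that do NOT match:
  130.63.156.0/30 (130.63.156.0 - 130.63.156.3) does not contain 130.63.156.6
  130.63.28.0/28 (130.63.28.0 - 130.63.28.15) does not contain 130.63.156.6
Longest matching prefix is /22 -> interface port9.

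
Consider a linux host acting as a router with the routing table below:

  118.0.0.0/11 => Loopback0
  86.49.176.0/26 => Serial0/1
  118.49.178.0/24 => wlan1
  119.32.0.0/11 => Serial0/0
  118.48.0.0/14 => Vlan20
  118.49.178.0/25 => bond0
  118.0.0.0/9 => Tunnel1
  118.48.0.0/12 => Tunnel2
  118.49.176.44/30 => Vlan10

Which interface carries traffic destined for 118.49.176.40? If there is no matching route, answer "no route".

Routes whose prefix contains 118.49.176.40:
  118.0.0.0/9 (118.0.0.0 - 118.127.255.255) -> Tunnel1
  118.48.0.0/12 (118.48.0.0 - 118.63.255.255) -> Tunnel2
  118.48.0.0/14 (118.48.0.0 - 118.51.255.255) -> Vlan20
More-specific entries that do NOT match:
  118.49.176.44/30 (118.49.176.44 - 118.49.176.47) does not contain 118.49.176.40
  86.49.176.0/26 (86.49.176.0 - 86.49.176.63) does not contain 118.49.176.40
  118.49.178.0/25 (118.49.178.0 - 118.49.178.127) does not contain 118.49.176.40
  118.49.178.0/24 (118.49.178.0 - 118.49.178.255) does not contain 118.49.176.40
Longest matching prefix is /14 -> interface Vlan20.

Vlan20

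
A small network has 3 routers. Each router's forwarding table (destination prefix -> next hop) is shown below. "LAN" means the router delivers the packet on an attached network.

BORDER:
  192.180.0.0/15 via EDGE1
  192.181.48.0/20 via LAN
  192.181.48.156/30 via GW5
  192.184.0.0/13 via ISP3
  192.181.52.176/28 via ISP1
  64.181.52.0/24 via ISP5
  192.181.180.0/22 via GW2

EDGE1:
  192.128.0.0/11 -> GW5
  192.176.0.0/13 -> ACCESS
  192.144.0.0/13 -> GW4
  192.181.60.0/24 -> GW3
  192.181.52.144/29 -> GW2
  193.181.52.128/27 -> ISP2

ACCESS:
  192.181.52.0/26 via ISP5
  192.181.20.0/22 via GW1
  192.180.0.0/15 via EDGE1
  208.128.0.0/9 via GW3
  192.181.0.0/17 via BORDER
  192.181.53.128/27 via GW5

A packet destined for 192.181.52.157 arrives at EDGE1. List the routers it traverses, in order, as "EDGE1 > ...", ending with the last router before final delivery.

At EDGE1: longest match for 192.181.52.157 is 192.176.0.0/13 -> ACCESS
At ACCESS: longest match for 192.181.52.157 is 192.181.0.0/17 -> BORDER
At BORDER: longest match for 192.181.52.157 is 192.181.48.0/20 -> LAN

EDGE1 > ACCESS > BORDER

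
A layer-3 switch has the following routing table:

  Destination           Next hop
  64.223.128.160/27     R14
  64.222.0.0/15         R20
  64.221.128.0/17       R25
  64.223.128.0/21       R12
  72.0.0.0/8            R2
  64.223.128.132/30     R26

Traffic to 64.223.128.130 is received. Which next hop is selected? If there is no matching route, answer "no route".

Routes whose prefix contains 64.223.128.130:
  64.222.0.0/15 (64.222.0.0 - 64.223.255.255) -> R20
  64.223.128.0/21 (64.223.128.0 - 64.223.135.255) -> R12
More-specific entries that do NOT match:
  64.223.128.132/30 (64.223.128.132 - 64.223.128.135) does not contain 64.223.128.130
  64.223.128.160/27 (64.223.128.160 - 64.223.128.191) does not contain 64.223.128.130
Longest matching prefix is /21 -> next hop R12.

R12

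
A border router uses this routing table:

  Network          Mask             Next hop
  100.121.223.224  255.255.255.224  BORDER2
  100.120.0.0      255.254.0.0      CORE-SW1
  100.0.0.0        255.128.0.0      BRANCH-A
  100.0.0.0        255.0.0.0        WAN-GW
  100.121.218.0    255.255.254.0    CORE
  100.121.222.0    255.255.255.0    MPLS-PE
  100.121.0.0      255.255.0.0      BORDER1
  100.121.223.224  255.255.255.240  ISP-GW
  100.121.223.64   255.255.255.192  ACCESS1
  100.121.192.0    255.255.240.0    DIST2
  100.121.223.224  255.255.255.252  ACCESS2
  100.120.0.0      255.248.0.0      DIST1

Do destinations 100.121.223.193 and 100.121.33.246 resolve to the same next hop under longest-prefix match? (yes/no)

yes

100.121.223.193: longest match 100.121.0.0/16 -> BORDER1
100.121.33.246: longest match 100.121.0.0/16 -> BORDER1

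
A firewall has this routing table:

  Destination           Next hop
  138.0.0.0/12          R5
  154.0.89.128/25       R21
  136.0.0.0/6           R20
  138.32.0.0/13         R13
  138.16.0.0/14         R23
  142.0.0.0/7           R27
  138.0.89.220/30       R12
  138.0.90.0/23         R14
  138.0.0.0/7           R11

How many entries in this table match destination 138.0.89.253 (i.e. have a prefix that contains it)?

Prefixes containing 138.0.89.253:
  136.0.0.0/6 (136.0.0.0 - 139.255.255.255)
  138.0.0.0/7 (138.0.0.0 - 139.255.255.255)
  138.0.0.0/12 (138.0.0.0 - 138.15.255.255)
Total matching entries: 3.

3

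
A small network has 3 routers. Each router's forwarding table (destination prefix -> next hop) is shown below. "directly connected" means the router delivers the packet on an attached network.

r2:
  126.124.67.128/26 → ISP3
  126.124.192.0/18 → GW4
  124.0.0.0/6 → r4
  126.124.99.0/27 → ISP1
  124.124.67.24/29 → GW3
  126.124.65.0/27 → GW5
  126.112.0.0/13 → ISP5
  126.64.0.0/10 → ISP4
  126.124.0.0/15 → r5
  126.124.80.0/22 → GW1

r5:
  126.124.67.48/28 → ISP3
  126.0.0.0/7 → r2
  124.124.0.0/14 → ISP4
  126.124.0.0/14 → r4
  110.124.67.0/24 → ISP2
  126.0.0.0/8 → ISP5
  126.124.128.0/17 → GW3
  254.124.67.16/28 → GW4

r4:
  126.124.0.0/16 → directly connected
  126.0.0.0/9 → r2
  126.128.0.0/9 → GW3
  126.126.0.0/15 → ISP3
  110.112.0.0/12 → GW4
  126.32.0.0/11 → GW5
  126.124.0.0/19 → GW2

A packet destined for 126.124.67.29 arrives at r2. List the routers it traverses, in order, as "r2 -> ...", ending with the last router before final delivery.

r2 -> r5 -> r4

At r2: longest match for 126.124.67.29 is 126.124.0.0/15 -> r5
At r5: longest match for 126.124.67.29 is 126.124.0.0/14 -> r4
At r4: longest match for 126.124.67.29 is 126.124.0.0/16 -> directly connected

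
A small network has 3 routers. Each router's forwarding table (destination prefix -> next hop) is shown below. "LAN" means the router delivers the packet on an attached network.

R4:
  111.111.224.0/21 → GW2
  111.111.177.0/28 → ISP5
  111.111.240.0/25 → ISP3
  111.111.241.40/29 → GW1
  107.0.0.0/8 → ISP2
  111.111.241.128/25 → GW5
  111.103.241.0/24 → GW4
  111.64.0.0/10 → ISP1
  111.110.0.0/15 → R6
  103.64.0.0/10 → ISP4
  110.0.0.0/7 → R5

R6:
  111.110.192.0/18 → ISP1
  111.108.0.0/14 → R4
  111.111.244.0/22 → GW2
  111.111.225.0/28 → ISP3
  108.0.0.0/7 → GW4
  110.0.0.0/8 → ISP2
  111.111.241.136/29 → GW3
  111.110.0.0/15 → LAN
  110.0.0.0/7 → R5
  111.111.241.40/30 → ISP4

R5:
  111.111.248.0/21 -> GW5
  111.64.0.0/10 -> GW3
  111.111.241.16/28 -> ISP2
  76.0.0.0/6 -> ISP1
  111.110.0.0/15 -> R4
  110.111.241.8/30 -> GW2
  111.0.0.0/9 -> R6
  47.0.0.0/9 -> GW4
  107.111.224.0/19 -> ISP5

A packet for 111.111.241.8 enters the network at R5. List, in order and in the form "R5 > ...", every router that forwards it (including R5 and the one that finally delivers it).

At R5: longest match for 111.111.241.8 is 111.110.0.0/15 -> R4
At R4: longest match for 111.111.241.8 is 111.110.0.0/15 -> R6
At R6: longest match for 111.111.241.8 is 111.110.0.0/15 -> LAN

R5 > R4 > R6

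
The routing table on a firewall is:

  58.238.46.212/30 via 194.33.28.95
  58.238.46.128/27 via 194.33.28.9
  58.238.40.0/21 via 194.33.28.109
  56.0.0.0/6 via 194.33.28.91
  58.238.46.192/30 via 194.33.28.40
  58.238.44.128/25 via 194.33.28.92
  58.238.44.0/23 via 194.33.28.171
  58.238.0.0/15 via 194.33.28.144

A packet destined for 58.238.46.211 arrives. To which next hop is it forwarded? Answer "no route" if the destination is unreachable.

Routes whose prefix contains 58.238.46.211:
  56.0.0.0/6 (56.0.0.0 - 59.255.255.255) -> 194.33.28.91
  58.238.0.0/15 (58.238.0.0 - 58.239.255.255) -> 194.33.28.144
  58.238.40.0/21 (58.238.40.0 - 58.238.47.255) -> 194.33.28.109
More-specific entries that do NOT match:
  58.238.46.212/30 (58.238.46.212 - 58.238.46.215) does not contain 58.238.46.211
  58.238.46.192/30 (58.238.46.192 - 58.238.46.195) does not contain 58.238.46.211
  58.238.46.128/27 (58.238.46.128 - 58.238.46.159) does not contain 58.238.46.211
  58.238.44.128/25 (58.238.44.128 - 58.238.44.255) does not contain 58.238.46.211
  58.238.44.0/23 (58.238.44.0 - 58.238.45.255) does not contain 58.238.46.211
Longest matching prefix is /21 -> next hop 194.33.28.109.

194.33.28.109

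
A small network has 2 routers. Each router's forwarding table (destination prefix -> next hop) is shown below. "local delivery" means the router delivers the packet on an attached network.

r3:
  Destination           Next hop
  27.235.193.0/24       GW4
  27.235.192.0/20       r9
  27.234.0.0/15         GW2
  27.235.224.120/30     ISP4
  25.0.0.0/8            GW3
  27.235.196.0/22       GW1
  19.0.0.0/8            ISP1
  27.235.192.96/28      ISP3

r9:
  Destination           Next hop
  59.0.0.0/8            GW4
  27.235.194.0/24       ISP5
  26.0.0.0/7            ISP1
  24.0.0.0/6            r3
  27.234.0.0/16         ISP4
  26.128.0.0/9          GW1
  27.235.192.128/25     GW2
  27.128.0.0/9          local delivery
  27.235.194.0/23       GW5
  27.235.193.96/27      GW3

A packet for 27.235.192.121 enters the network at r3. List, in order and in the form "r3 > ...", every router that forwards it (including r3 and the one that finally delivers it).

r3 > r9

At r3: longest match for 27.235.192.121 is 27.235.192.0/20 -> r9
At r9: longest match for 27.235.192.121 is 27.128.0.0/9 -> local delivery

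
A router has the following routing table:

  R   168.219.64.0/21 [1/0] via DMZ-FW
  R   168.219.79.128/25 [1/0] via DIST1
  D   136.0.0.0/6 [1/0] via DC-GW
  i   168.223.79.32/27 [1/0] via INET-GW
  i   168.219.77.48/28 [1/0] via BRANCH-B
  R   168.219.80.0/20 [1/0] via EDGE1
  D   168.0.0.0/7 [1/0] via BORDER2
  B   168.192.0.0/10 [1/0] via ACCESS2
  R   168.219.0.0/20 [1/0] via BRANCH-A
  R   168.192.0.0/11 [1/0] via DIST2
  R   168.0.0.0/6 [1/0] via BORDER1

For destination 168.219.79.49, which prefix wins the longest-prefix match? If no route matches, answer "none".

Entries matching 168.219.79.49:
  168.0.0.0/6 (168.0.0.0 - 171.255.255.255)
  168.0.0.0/7 (168.0.0.0 - 169.255.255.255)
  168.192.0.0/10 (168.192.0.0 - 168.255.255.255)
  168.192.0.0/11 (168.192.0.0 - 168.223.255.255)
Most specific is 168.192.0.0/11.

168.192.0.0/11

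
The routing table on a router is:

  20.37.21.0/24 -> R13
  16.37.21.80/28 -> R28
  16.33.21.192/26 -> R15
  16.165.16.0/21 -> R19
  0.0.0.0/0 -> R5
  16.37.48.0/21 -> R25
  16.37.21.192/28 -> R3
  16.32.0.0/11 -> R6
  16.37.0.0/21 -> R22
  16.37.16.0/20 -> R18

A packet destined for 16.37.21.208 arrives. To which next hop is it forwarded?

Routes whose prefix contains 16.37.21.208:
  0.0.0.0/0 (default, matches everything) -> R5
  16.32.0.0/11 (16.32.0.0 - 16.63.255.255) -> R6
  16.37.16.0/20 (16.37.16.0 - 16.37.31.255) -> R18
More-specific entries that do NOT match:
  16.37.21.80/28 (16.37.21.80 - 16.37.21.95) does not contain 16.37.21.208
  16.37.21.192/28 (16.37.21.192 - 16.37.21.207) does not contain 16.37.21.208
  16.33.21.192/26 (16.33.21.192 - 16.33.21.255) does not contain 16.37.21.208
  20.37.21.0/24 (20.37.21.0 - 20.37.21.255) does not contain 16.37.21.208
  16.165.16.0/21 (16.165.16.0 - 16.165.23.255) does not contain 16.37.21.208
  16.37.48.0/21 (16.37.48.0 - 16.37.55.255) does not contain 16.37.21.208
  16.37.0.0/21 (16.37.0.0 - 16.37.7.255) does not contain 16.37.21.208
Longest matching prefix is /20 -> next hop R18.

R18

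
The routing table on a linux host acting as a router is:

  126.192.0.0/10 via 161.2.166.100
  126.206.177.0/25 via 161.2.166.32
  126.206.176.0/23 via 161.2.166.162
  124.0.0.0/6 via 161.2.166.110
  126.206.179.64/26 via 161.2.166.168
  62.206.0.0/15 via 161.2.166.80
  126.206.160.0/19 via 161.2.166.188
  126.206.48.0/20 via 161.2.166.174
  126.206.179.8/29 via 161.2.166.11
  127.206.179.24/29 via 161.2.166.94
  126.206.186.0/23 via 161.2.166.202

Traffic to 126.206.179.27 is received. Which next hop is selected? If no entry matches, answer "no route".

161.2.166.188

Routes whose prefix contains 126.206.179.27:
  124.0.0.0/6 (124.0.0.0 - 127.255.255.255) -> 161.2.166.110
  126.192.0.0/10 (126.192.0.0 - 126.255.255.255) -> 161.2.166.100
  126.206.160.0/19 (126.206.160.0 - 126.206.191.255) -> 161.2.166.188
More-specific entries that do NOT match:
  126.206.179.8/29 (126.206.179.8 - 126.206.179.15) does not contain 126.206.179.27
  127.206.179.24/29 (127.206.179.24 - 127.206.179.31) does not contain 126.206.179.27
  126.206.179.64/26 (126.206.179.64 - 126.206.179.127) does not contain 126.206.179.27
  126.206.177.0/25 (126.206.177.0 - 126.206.177.127) does not contain 126.206.179.27
  126.206.176.0/23 (126.206.176.0 - 126.206.177.255) does not contain 126.206.179.27
  126.206.186.0/23 (126.206.186.0 - 126.206.187.255) does not contain 126.206.179.27
  126.206.48.0/20 (126.206.48.0 - 126.206.63.255) does not contain 126.206.179.27
Longest matching prefix is /19 -> next hop 161.2.166.188.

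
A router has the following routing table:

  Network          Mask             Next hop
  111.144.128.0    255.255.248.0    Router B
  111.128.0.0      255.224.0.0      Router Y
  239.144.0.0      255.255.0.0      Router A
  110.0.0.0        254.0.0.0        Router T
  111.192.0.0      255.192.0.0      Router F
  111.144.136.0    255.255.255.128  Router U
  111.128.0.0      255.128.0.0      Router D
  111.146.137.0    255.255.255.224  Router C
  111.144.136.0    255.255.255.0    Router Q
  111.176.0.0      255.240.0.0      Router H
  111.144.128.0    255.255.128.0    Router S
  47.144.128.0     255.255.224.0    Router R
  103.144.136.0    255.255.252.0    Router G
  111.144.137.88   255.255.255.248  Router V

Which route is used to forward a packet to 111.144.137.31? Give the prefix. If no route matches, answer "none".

111.144.128.0/17

Entries matching 111.144.137.31:
  110.0.0.0/7 (110.0.0.0 - 111.255.255.255)
  111.128.0.0/9 (111.128.0.0 - 111.255.255.255)
  111.128.0.0/11 (111.128.0.0 - 111.159.255.255)
  111.144.128.0/17 (111.144.128.0 - 111.144.255.255)
Most specific is 111.144.128.0/17.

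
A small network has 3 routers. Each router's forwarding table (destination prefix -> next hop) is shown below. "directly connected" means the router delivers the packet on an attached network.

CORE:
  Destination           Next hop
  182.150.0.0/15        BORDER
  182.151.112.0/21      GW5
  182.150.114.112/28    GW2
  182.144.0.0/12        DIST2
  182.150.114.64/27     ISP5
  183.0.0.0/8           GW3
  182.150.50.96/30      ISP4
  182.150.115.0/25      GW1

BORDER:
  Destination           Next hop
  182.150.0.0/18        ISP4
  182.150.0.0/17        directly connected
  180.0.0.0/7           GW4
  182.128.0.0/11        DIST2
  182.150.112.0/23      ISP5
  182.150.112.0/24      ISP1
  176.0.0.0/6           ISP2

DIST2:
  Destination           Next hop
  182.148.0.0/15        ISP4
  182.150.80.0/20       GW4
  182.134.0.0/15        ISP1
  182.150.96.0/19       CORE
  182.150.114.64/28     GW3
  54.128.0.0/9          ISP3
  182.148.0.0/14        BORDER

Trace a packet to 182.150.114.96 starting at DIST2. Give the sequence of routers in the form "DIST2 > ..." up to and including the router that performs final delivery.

At DIST2: longest match for 182.150.114.96 is 182.150.96.0/19 -> CORE
At CORE: longest match for 182.150.114.96 is 182.150.0.0/15 -> BORDER
At BORDER: longest match for 182.150.114.96 is 182.150.0.0/17 -> directly connected

DIST2 > CORE > BORDER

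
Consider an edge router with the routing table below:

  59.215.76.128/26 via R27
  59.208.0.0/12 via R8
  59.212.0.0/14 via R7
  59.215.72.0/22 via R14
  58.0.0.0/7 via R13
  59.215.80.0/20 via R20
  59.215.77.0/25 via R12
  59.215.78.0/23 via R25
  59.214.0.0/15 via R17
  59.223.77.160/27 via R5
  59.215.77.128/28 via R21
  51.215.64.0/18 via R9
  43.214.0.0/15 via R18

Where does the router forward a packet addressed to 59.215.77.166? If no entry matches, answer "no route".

R17

Routes whose prefix contains 59.215.77.166:
  58.0.0.0/7 (58.0.0.0 - 59.255.255.255) -> R13
  59.208.0.0/12 (59.208.0.0 - 59.223.255.255) -> R8
  59.212.0.0/14 (59.212.0.0 - 59.215.255.255) -> R7
  59.214.0.0/15 (59.214.0.0 - 59.215.255.255) -> R17
More-specific entries that do NOT match:
  59.215.77.128/28 (59.215.77.128 - 59.215.77.143) does not contain 59.215.77.166
  59.223.77.160/27 (59.223.77.160 - 59.223.77.191) does not contain 59.215.77.166
  59.215.76.128/26 (59.215.76.128 - 59.215.76.191) does not contain 59.215.77.166
  59.215.77.0/25 (59.215.77.0 - 59.215.77.127) does not contain 59.215.77.166
  59.215.78.0/23 (59.215.78.0 - 59.215.79.255) does not contain 59.215.77.166
  59.215.72.0/22 (59.215.72.0 - 59.215.75.255) does not contain 59.215.77.166
  59.215.80.0/20 (59.215.80.0 - 59.215.95.255) does not contain 59.215.77.166
  51.215.64.0/18 (51.215.64.0 - 51.215.127.255) does not contain 59.215.77.166
Longest matching prefix is /15 -> next hop R17.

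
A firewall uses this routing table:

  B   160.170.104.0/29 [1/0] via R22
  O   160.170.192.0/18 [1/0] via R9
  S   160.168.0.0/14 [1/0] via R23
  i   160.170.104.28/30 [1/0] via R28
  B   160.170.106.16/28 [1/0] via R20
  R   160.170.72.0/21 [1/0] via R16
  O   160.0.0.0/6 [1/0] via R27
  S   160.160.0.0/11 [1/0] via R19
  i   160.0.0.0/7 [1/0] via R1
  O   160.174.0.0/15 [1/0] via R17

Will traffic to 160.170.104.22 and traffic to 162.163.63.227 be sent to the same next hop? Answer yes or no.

160.170.104.22: longest match 160.168.0.0/14 -> R23
162.163.63.227: longest match 160.0.0.0/6 -> R27

no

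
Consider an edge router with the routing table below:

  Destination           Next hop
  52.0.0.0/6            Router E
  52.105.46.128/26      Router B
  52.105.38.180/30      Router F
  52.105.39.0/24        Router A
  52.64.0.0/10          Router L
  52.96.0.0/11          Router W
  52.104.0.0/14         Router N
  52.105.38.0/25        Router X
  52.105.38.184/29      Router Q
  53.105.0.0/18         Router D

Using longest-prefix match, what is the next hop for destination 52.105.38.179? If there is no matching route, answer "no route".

Routes whose prefix contains 52.105.38.179:
  52.0.0.0/6 (52.0.0.0 - 55.255.255.255) -> Router E
  52.64.0.0/10 (52.64.0.0 - 52.127.255.255) -> Router L
  52.96.0.0/11 (52.96.0.0 - 52.127.255.255) -> Router W
  52.104.0.0/14 (52.104.0.0 - 52.107.255.255) -> Router N
More-specific entries that do NOT match:
  52.105.38.180/30 (52.105.38.180 - 52.105.38.183) does not contain 52.105.38.179
  52.105.38.184/29 (52.105.38.184 - 52.105.38.191) does not contain 52.105.38.179
  52.105.46.128/26 (52.105.46.128 - 52.105.46.191) does not contain 52.105.38.179
  52.105.38.0/25 (52.105.38.0 - 52.105.38.127) does not contain 52.105.38.179
  52.105.39.0/24 (52.105.39.0 - 52.105.39.255) does not contain 52.105.38.179
  53.105.0.0/18 (53.105.0.0 - 53.105.63.255) does not contain 52.105.38.179
Longest matching prefix is /14 -> next hop Router N.

Router N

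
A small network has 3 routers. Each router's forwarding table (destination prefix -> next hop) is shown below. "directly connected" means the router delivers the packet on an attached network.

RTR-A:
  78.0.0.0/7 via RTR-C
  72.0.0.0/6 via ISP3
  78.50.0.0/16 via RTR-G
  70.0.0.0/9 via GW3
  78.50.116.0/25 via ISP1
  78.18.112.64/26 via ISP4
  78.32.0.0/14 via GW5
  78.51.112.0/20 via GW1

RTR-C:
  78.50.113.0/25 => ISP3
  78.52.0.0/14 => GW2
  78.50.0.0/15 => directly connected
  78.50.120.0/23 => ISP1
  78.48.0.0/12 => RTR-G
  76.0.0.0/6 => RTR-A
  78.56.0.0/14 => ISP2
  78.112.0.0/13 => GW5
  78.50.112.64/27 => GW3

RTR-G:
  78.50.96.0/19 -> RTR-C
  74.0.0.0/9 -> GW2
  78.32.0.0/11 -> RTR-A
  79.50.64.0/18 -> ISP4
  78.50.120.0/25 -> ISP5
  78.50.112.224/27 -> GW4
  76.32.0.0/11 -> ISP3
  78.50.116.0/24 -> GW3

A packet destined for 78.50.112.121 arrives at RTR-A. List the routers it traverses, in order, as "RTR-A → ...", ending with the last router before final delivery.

At RTR-A: longest match for 78.50.112.121 is 78.50.0.0/16 -> RTR-G
At RTR-G: longest match for 78.50.112.121 is 78.50.96.0/19 -> RTR-C
At RTR-C: longest match for 78.50.112.121 is 78.50.0.0/15 -> directly connected

RTR-A → RTR-G → RTR-C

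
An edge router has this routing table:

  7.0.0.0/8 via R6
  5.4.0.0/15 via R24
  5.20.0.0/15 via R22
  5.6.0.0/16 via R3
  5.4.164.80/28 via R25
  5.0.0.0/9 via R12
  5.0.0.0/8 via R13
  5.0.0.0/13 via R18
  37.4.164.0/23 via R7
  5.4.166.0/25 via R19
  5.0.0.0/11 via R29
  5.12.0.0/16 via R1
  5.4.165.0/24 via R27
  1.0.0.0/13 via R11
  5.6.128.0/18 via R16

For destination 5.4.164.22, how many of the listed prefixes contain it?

Prefixes containing 5.4.164.22:
  5.0.0.0/8 (5.0.0.0 - 5.255.255.255)
  5.0.0.0/9 (5.0.0.0 - 5.127.255.255)
  5.0.0.0/11 (5.0.0.0 - 5.31.255.255)
  5.0.0.0/13 (5.0.0.0 - 5.7.255.255)
  5.4.0.0/15 (5.4.0.0 - 5.5.255.255)
Total matching entries: 5.

5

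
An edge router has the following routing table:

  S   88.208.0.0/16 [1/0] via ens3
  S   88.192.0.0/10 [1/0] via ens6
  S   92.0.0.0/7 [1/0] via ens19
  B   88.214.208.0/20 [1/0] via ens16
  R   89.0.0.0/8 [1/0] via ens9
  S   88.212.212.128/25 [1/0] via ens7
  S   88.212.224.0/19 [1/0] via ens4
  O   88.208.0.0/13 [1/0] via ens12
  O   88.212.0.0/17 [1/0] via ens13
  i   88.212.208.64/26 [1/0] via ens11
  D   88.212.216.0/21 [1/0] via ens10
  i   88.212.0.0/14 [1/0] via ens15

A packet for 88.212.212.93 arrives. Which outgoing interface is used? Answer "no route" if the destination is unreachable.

Routes whose prefix contains 88.212.212.93:
  88.192.0.0/10 (88.192.0.0 - 88.255.255.255) -> ens6
  88.208.0.0/13 (88.208.0.0 - 88.215.255.255) -> ens12
  88.212.0.0/14 (88.212.0.0 - 88.215.255.255) -> ens15
More-specific entries that do NOT match:
  88.212.208.64/26 (88.212.208.64 - 88.212.208.127) does not contain 88.212.212.93
  88.212.212.128/25 (88.212.212.128 - 88.212.212.255) does not contain 88.212.212.93
  88.212.216.0/21 (88.212.216.0 - 88.212.223.255) does not contain 88.212.212.93
  88.214.208.0/20 (88.214.208.0 - 88.214.223.255) does not contain 88.212.212.93
  88.212.224.0/19 (88.212.224.0 - 88.212.255.255) does not contain 88.212.212.93
  88.212.0.0/17 (88.212.0.0 - 88.212.127.255) does not contain 88.212.212.93
  88.208.0.0/16 (88.208.0.0 - 88.208.255.255) does not contain 88.212.212.93
Longest matching prefix is /14 -> interface ens15.

ens15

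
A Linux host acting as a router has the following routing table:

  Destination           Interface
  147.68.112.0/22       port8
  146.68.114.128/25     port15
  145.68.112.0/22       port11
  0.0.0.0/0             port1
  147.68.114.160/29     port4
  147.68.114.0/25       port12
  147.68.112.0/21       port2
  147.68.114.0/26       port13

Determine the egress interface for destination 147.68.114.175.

Routes whose prefix contains 147.68.114.175:
  0.0.0.0/0 (default, matches everything) -> port1
  147.68.112.0/21 (147.68.112.0 - 147.68.119.255) -> port2
  147.68.112.0/22 (147.68.112.0 - 147.68.115.255) -> port8
More-specific entries that do NOT match:
  147.68.114.160/29 (147.68.114.160 - 147.68.114.167) does not contain 147.68.114.175
  147.68.114.0/26 (147.68.114.0 - 147.68.114.63) does not contain 147.68.114.175
  146.68.114.128/25 (146.68.114.128 - 146.68.114.255) does not contain 147.68.114.175
  147.68.114.0/25 (147.68.114.0 - 147.68.114.127) does not contain 147.68.114.175
Longest matching prefix is /22 -> interface port8.

port8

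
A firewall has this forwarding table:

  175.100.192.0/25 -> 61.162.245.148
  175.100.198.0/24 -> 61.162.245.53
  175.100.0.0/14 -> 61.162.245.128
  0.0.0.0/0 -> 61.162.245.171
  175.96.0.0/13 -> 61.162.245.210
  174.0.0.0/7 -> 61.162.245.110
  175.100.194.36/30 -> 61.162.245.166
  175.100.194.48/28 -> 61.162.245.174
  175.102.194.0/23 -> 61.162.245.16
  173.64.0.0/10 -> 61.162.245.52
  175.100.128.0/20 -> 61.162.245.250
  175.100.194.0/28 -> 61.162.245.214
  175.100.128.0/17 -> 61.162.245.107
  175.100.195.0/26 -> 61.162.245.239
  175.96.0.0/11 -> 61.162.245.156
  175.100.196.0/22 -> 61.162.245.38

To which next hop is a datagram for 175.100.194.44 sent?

Routes whose prefix contains 175.100.194.44:
  0.0.0.0/0 (default, matches everything) -> 61.162.245.171
  174.0.0.0/7 (174.0.0.0 - 175.255.255.255) -> 61.162.245.110
  175.96.0.0/11 (175.96.0.0 - 175.127.255.255) -> 61.162.245.156
  175.96.0.0/13 (175.96.0.0 - 175.103.255.255) -> 61.162.245.210
  175.100.0.0/14 (175.100.0.0 - 175.103.255.255) -> 61.162.245.128
  175.100.128.0/17 (175.100.128.0 - 175.100.255.255) -> 61.162.245.107
More-specific entries that do NOT match:
  175.100.194.36/30 (175.100.194.36 - 175.100.194.39) does not contain 175.100.194.44
  175.100.194.48/28 (175.100.194.48 - 175.100.194.63) does not contain 175.100.194.44
  175.100.194.0/28 (175.100.194.0 - 175.100.194.15) does not contain 175.100.194.44
  175.100.195.0/26 (175.100.195.0 - 175.100.195.63) does not contain 175.100.194.44
  175.100.192.0/25 (175.100.192.0 - 175.100.192.127) does not contain 175.100.194.44
  175.100.198.0/24 (175.100.198.0 - 175.100.198.255) does not contain 175.100.194.44
  175.102.194.0/23 (175.102.194.0 - 175.102.195.255) does not contain 175.100.194.44
  175.100.196.0/22 (175.100.196.0 - 175.100.199.255) does not contain 175.100.194.44
  175.100.128.0/20 (175.100.128.0 - 175.100.143.255) does not contain 175.100.194.44
Longest matching prefix is /17 -> next hop 61.162.245.107.

61.162.245.107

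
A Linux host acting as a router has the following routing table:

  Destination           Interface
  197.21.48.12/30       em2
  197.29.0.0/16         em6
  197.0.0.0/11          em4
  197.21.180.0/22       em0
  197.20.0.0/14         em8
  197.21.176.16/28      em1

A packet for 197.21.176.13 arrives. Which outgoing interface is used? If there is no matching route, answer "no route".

em8

Routes whose prefix contains 197.21.176.13:
  197.0.0.0/11 (197.0.0.0 - 197.31.255.255) -> em4
  197.20.0.0/14 (197.20.0.0 - 197.23.255.255) -> em8
More-specific entries that do NOT match:
  197.21.48.12/30 (197.21.48.12 - 197.21.48.15) does not contain 197.21.176.13
  197.21.176.16/28 (197.21.176.16 - 197.21.176.31) does not contain 197.21.176.13
  197.21.180.0/22 (197.21.180.0 - 197.21.183.255) does not contain 197.21.176.13
  197.29.0.0/16 (197.29.0.0 - 197.29.255.255) does not contain 197.21.176.13
Longest matching prefix is /14 -> interface em8.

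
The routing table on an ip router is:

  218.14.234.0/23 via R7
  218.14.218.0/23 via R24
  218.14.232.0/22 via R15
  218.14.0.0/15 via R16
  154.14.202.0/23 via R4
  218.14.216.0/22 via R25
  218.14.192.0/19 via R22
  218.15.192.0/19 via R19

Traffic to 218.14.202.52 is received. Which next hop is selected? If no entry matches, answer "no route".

Routes whose prefix contains 218.14.202.52:
  218.14.0.0/15 (218.14.0.0 - 218.15.255.255) -> R16
  218.14.192.0/19 (218.14.192.0 - 218.14.223.255) -> R22
More-specific entries that do NOT match:
  218.14.234.0/23 (218.14.234.0 - 218.14.235.255) does not contain 218.14.202.52
  218.14.218.0/23 (218.14.218.0 - 218.14.219.255) does not contain 218.14.202.52
  154.14.202.0/23 (154.14.202.0 - 154.14.203.255) does not contain 218.14.202.52
  218.14.232.0/22 (218.14.232.0 - 218.14.235.255) does not contain 218.14.202.52
  218.14.216.0/22 (218.14.216.0 - 218.14.219.255) does not contain 218.14.202.52
Longest matching prefix is /19 -> next hop R22.

R22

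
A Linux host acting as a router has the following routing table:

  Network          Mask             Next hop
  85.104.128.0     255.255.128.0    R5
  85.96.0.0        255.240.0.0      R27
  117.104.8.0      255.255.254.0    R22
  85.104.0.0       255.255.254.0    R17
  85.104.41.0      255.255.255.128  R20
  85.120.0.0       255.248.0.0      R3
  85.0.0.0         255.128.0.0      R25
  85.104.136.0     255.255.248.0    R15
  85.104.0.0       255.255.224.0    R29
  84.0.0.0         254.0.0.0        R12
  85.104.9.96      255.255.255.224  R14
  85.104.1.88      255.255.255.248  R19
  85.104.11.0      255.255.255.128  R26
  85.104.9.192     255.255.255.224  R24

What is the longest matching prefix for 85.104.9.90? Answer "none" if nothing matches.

85.104.0.0/19

Entries matching 85.104.9.90:
  84.0.0.0/7 (84.0.0.0 - 85.255.255.255)
  85.0.0.0/9 (85.0.0.0 - 85.127.255.255)
  85.96.0.0/12 (85.96.0.0 - 85.111.255.255)
  85.104.0.0/19 (85.104.0.0 - 85.104.31.255)
Most specific is 85.104.0.0/19.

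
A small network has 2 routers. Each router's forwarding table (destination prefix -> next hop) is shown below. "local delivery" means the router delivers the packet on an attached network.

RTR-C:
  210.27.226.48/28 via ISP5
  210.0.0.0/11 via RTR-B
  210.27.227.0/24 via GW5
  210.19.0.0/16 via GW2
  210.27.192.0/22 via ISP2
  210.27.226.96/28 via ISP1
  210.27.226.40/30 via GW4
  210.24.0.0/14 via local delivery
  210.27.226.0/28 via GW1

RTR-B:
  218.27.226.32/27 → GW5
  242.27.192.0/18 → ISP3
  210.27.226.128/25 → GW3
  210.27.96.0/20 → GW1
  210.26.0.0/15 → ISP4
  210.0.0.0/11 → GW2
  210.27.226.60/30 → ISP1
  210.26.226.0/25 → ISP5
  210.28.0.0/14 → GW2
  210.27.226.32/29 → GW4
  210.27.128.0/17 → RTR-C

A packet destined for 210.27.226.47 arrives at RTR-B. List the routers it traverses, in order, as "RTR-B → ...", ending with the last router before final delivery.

RTR-B → RTR-C

At RTR-B: longest match for 210.27.226.47 is 210.27.128.0/17 -> RTR-C
At RTR-C: longest match for 210.27.226.47 is 210.24.0.0/14 -> local delivery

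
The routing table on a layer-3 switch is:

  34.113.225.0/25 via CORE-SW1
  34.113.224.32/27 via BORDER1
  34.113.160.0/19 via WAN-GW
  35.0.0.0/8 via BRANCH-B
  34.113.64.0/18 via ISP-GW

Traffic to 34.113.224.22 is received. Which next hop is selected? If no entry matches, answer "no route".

no route

No entry's prefix contains 34.113.224.22; there is no default route.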